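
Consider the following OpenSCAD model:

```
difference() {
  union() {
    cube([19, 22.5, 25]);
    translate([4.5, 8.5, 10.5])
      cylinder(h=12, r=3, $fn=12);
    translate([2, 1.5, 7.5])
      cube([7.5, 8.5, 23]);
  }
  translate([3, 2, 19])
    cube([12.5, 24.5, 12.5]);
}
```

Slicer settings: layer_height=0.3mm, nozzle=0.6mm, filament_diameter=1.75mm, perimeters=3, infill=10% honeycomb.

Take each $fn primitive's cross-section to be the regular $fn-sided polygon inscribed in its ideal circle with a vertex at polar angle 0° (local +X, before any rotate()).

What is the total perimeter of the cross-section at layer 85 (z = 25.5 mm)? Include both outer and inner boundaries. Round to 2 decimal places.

32.00 mm

At z = 25.5 mm: the cube does not reach this height (z outside [0, 25]); the cylinder at (4.5, 8.5) is not intersected at this z (z outside [10.5, 22.5]); the cube at (2, 1.5) (footprint 7.5×8.5) is included at this height (perimeter 32.00 mm); Merging all regions: only the 7.5×8.5 cube at (2, 1.5) is present, so the union is just that shape — boundary = 32.00 mm; the cube at (3, 2) is present — its section is the full 12.5×24.5 rectangle (perimeter 74.00 mm); Taking the first minus the rest: starting from the result so far, the 12.5×24.5 cube at (3, 2) partially overlaps it — only the 52.00 mm² overlap (of its 306.25 mm²) is removed, clipping the outline — boundary = 32.00 mm. Overall, the cross-section is a single solid region. Total boundary length (outer) = 32.00 mm.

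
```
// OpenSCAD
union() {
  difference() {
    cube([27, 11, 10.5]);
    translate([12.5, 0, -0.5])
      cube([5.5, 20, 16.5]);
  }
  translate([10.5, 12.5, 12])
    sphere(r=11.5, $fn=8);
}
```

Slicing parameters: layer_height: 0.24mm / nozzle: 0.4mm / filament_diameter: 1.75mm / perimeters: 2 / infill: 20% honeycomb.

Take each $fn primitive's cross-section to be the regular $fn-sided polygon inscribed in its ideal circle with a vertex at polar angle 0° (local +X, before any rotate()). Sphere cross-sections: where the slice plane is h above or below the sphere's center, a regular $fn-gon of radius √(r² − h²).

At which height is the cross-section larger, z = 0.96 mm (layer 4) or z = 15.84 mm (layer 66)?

Layer 4 (z = 0.96): the 27×11 cube contributes its full rectangle (area 297.00 mm²); the cube at (12.5, 0) (footprint 5.5×20) is included at this height (area 110.00 mm²); Taking the first minus the rest: starting from the 27×11 cube (297.00 mm²), the 5.5×20 cube at (12.5, 0) partially overlaps it — only the 60.50 mm² overlap (of its 110.00 mm²) is removed, clipping the outline — area = 236.50 mm²; the r=11.5 sphere at (10.5, 12.5) slices to a regular 8-gon of circumradius 3.220 (√(r²−h²) with h=11.04 from center) (area = (8/2)·3.220²·sin(360°/8) = 29.33 mm²); Merging all regions: the regions partially overlap — summed areas 265.83 mm² minus the doubly-counted overlap 5.58 mm² gives 260.25 mm² — area = 260.25 mm². So its area = 260.25 mm². Layer 66 (z = 15.84): the cube does not reach this height (z outside [0, 10.5]); the cube at (12.5, 0) (footprint 5.5×20) is included at this height (area 110.00 mm²); After the difference (first − rest): the first operand is absent here, so nothing remains; the r=11.5 sphere at (10.5, 12.5) contributes a regular 8-gon of circumradius √(11.5²−3.84²) = 10.840 (area = (8/2)·10.840²·sin(360°/8) = 332.35 mm²); Merging all regions: only the r=11.5 sphere at (10.5, 12.5) is present, so the union is just that shape — area = 332.35 mm². So its area = 332.35 mm². Layer 66 is larger (332.35 vs 260.25 mm²).

layer 66 (z = 15.84 mm)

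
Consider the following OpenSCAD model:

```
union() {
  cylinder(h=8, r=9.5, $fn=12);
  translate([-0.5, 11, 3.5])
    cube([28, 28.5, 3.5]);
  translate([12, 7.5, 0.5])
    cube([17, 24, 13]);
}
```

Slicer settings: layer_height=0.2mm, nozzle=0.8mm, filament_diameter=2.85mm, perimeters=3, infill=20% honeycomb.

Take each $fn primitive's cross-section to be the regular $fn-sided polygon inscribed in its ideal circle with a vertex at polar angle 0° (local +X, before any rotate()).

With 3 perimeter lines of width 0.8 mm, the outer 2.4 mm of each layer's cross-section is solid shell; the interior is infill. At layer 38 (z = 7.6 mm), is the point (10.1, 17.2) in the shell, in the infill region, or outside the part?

At z = 7.6 mm: the cylinder: section is a regular 12-gon, circumradius r=9.5; the cube at (-0.5, 11) is absent (z outside [3.5, 7]); the cube at (12, 7.5) (footprint 17×24) is included at this height; Merging all regions: the 2 present regions are separate (no shared area or edge), so areas and boundary lengths simply add and each stays a separate island — 2 connected regions. Overall, the cross-section has 2 separate islands. The nearest boundary edge runs (12.00, 7.50)→(12.00, 31.50); distance from the point to it = 1.90 mm. The point is not inside any of the regions above, so it lies outside the cross-section (1.90 mm from the nearest boundary).

outside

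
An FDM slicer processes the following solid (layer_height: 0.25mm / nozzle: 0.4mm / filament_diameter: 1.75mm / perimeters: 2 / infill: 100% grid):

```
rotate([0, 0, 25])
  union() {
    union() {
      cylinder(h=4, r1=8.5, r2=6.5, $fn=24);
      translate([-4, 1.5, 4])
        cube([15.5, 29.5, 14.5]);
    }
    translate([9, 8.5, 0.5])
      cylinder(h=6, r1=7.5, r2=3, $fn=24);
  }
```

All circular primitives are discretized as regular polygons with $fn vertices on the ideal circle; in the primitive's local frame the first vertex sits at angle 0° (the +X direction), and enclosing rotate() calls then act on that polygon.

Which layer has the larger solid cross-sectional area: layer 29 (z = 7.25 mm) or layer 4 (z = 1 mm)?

Layer 29 (z = 7.25): the cone is absent (z outside [0, 4]); the cube at (-4, 1.5) is present — its section is the full 15.5×29.5 rectangle (area 457.25 mm²); Taking the union: only the 15.5×29.5 cube at (-4, 1.5) is present, so the union is just that shape — area = 457.25 mm²; the cone at (9, 8.5) is not intersected at this z (z outside [0.5, 6.5]); Taking the union: only the result so far is present, so the union is just that shape — area = 457.25 mm²; (whole slice rotated 25° about Z — lengths, areas and connectivity unchanged). So its area = 457.25 mm². Layer 4 (z = 1): the cone contributes a regular 24-gon of circumradius 8.000 (interpolated between r1=8.5 and r2=6.5 at t=0.250) (area = (24/2)·8.000²·sin(360°/24) = 198.77 mm²); the cube at (-4, 1.5) does not reach this height (z outside [4, 18.5]); Merging all regions: only the cone is present, so the union is just that shape — area = 198.77 mm²; the cone at (9, 8.5) contributes a regular 24-gon of circumradius 7.125 (interpolated between r1=7.5 and r2=3 at t=0.083) (area = (24/2)·7.125²·sin(360°/24) = 157.67 mm²); Merging all regions: the regions partially overlap — summed areas 356.44 mm² minus the doubly-counted overlap 15.41 mm² gives 341.03 mm² — area = 341.03 mm²; (rotated 25° about Z; rotation is an isometry so areas/perimeters/island counts are preserved). So its area = 341.03 mm². Layer 29 is larger (457.25 vs 341.03 mm²).

layer 29 (z = 7.25 mm)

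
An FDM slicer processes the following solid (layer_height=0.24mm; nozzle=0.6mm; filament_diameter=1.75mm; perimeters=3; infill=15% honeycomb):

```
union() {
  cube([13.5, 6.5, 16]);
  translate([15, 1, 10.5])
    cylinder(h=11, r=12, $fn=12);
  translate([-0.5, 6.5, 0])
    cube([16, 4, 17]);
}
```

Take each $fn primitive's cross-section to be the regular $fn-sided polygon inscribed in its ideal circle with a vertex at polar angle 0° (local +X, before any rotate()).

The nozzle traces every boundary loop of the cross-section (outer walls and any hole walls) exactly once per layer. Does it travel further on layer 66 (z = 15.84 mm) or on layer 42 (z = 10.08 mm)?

layer 66 (z = 15.84 mm)

Layer 66 (z = 15.84): the cube (footprint 13.5×6.5) is included at this height (perimeter 40.00 mm); the r=12 cylinder at (15, 1) contributes a regular 12-gon of circumradius 12 (perimeter = 2·12·12.000·sin(180°/12) = 74.54 mm); the cube at (-0.5, 6.5) (footprint 16×4) is included at this height (perimeter 40.00 mm); Taking the union: the regions partially overlap (shared area 101.54 mm²), so the edge portions inside another operand are dropped and the merged outline is re-measured after clipping — boundary = 85.22 mm. So its perimeter = 85.22 mm. Layer 42 (z = 10.08): the 13.5×6.5 cube contributes its full rectangle (perimeter 40.00 mm); the cylinder at (15, 1) is absent (z outside [10.5, 21.5]); the cube at (-0.5, 6.5) (footprint 16×4) is included at this height (perimeter 40.00 mm); Combining (union): the 2 present regions share edge segments without overlapping in area, so areas simply add but the touching pieces fuse into one outline (the shared edge portions become interior and drop out of the boundary) — boundary = 53.00 mm. So its perimeter = 53.00 mm. Layer 66 is larger (85.22 vs 53.00 mm).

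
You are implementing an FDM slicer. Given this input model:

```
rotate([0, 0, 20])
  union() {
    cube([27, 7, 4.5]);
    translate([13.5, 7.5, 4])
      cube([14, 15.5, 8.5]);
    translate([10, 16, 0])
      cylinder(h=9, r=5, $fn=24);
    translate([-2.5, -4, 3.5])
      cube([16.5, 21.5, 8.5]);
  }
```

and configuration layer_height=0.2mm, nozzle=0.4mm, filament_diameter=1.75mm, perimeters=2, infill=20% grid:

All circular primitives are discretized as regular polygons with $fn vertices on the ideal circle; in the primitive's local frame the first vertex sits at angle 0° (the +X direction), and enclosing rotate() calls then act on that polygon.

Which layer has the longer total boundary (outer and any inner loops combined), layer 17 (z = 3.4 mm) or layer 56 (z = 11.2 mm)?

layer 56 (z = 11.2 mm)

Layer 17 (z = 3.4): the 27×7 cube contributes its full rectangle (perimeter 68.00 mm); the cube at (13.5, 7.5) is absent (z outside [4, 12.5]); the r=5 cylinder at (10, 16) gives a regular 24-gon of circumradius 5 (constant along its height) (perimeter = 2·24·5.000·sin(180°/24) = 31.33 mm); the cube at (-2.5, -4) is not intersected at this z (z outside [3.5, 12]); Merging all regions: the 2 present regions are separate (no shared area or edge), so areas and boundary lengths simply add and each stays a separate island — boundary = 99.33 mm; (rotated 20° about Z; rotation is an isometry so areas/perimeters/island counts are preserved). So its perimeter = 99.33 mm. Layer 56 (z = 11.2): the cube does not reach this height (z outside [0, 4.5]); the cube at (13.5, 7.5) is present — its section is the full 14×15.5 rectangle (perimeter 59.00 mm); the cylinder at (10, 16) is absent (z outside [0, 9]); the cube at (-2.5, -4) (footprint 16.5×21.5) is included at this height (perimeter 76.00 mm); Merging all regions: the regions partially overlap (shared area 5.00 mm²), so the edge portions inside another operand are dropped and the merged outline is re-measured after clipping — boundary = 114.00 mm; (whole slice rotated 20° about Z — lengths, areas and connectivity unchanged). So its perimeter = 114.00 mm. Layer 56 is larger (114.00 vs 99.33 mm).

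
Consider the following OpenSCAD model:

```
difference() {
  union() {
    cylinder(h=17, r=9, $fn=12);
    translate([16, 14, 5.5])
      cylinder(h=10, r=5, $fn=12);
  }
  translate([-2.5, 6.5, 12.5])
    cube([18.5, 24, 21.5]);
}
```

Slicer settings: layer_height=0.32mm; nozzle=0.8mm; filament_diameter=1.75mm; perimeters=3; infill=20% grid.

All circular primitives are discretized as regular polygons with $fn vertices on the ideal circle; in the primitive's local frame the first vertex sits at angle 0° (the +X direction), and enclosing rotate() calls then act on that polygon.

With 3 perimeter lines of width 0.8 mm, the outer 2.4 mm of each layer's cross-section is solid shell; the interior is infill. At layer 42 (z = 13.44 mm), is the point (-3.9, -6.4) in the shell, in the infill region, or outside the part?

shell

At z = 13.44 mm: the cylinder: section is a regular 12-gon, circumradius r=9; the cylinder at (16, 14): section is a regular 12-gon, circumradius r=5; Combining (union): the 2 present regions are separate (no shared area or edge), so areas and boundary lengths simply add and each stays a separate island — 2 connected regions; the cube at (-2.5, 6.5) (footprint 18.5×24) is included at this height; After the difference (first − rest): starting from the result so far, the 18.5×24 cube at (-2.5, 6.5) partially overlaps it — only the 52.29 mm² overlap (of its 444.00 mm²) is removed, clipping the outline — 2 connected regions. Overall, the cross-section has 2 separate islands. The nearest boundary edge runs (-4.50, -7.79)→(-7.79, -4.50); distance from the point to it = 1.41 mm. (Shell/infill is judged within the island containing the point — the largest one.) The point is inside the cross-section, 1.41 mm from the nearest boundary — within the 2.4 mm shell band (3 × 0.8).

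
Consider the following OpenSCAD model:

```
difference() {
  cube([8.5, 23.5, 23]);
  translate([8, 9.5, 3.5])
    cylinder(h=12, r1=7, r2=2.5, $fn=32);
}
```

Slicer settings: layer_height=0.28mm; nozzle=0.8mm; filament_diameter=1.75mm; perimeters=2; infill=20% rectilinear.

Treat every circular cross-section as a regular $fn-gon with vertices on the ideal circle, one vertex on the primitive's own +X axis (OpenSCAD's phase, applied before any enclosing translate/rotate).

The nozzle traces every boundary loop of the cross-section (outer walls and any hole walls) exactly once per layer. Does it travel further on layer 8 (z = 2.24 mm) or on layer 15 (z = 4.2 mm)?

Layer 8 (z = 2.24): the cube is present — its section is the full 8.5×23.5 rectangle (perimeter 64.00 mm); the cone at (8, 9.5) is not intersected at this z (z outside [3.5, 15.5]); Subtracting the remaining from the first: none of the subtracted shapes is present at this height, so the 8.5×23.5 cube is unchanged — boundary = 64.00 mm. So its perimeter = 64.00 mm. Layer 15 (z = 4.2): the cube is present — its section is the full 8.5×23.5 rectangle (perimeter 64.00 mm); the cone at (8, 9.5) (r1=7→r2=2.5) has section circumradius 6.737 here — a regular 32-gon (perimeter = 2·32·6.737·sin(180°/32) = 42.26 mm); After the difference (first − rest): starting from the 8.5×23.5 cube, the cone at (8, 9.5) partially overlaps it — only the 77.56 mm² overlap (of its 141.69 mm²) is removed, clipping the outline — boundary = 72.76 mm. So its perimeter = 72.76 mm. Layer 15 is larger (72.76 vs 64.00 mm).

layer 15 (z = 4.2 mm)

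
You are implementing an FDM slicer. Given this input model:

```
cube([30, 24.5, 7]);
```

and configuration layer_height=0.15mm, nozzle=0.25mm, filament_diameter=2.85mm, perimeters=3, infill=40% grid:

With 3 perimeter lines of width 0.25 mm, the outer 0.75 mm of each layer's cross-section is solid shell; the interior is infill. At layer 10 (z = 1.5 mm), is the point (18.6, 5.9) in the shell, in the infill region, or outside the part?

infill

At z = 1.5 mm: the cube is present — its section is the full 30×24.5 rectangle. Overall, the cross-section is a single solid region. The nearest boundary edge runs (0.00, 0.00)→(30.00, 0.00); distance from the point to it = 5.90 mm. The point is inside the cross-section and 5.90 mm from the nearest boundary — more than the 0.75 mm shell width (3 × 0.25), so it's in the infill interior.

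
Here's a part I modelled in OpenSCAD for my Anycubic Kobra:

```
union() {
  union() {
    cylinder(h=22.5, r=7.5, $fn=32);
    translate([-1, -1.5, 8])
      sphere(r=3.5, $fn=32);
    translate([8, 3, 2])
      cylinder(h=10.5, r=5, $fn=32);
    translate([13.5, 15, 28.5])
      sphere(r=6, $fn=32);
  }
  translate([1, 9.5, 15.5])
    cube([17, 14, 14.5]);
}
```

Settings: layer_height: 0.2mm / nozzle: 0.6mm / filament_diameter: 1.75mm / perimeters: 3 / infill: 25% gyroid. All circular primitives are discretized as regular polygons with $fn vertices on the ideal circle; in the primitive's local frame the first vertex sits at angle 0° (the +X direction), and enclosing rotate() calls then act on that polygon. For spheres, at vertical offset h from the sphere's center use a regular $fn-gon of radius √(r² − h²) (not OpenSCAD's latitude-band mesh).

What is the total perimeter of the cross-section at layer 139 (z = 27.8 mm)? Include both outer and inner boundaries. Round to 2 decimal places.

At z = 27.8 mm: the cylinder is not intersected at this z (z outside [0, 22.5]); the sphere at (-1, -1.5) does not reach this height (|z−center|=19.800 > r=3.5); the cylinder at (8, 3) does not reach this height (z outside [2, 12.5]); the r=6 sphere at (13.5, 15) contributes a regular 32-gon of circumradius √(6²−0.7²) = 5.959 (perimeter = 2·32·5.959·sin(180°/32) = 37.38 mm); Merging all regions: only the r=6 sphere at (13.5, 15) is present, so the union is just that shape — boundary = 37.38 mm; the cube at (1, 9.5) is present — its section is the full 17×14 rectangle (perimeter 62.00 mm); Taking the union: the regions partially overlap (shared area 101.87 mm²), so the edge portions inside another operand are dropped and the merged outline is re-measured after clipping — boundary = 62.83 mm. Overall, the cross-section is a single solid region. Total boundary length (outer) = 62.83 mm.

62.83 mm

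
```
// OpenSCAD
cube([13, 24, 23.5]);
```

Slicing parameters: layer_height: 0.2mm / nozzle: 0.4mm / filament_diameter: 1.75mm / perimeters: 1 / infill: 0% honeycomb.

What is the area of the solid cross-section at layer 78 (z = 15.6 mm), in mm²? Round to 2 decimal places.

At z = 15.6 mm: the cube is present — its section is the full 13×24 rectangle (area 312.00 mm²). Overall, the cross-section is a single solid region. Net area = 312.00 mm².

312.00 mm²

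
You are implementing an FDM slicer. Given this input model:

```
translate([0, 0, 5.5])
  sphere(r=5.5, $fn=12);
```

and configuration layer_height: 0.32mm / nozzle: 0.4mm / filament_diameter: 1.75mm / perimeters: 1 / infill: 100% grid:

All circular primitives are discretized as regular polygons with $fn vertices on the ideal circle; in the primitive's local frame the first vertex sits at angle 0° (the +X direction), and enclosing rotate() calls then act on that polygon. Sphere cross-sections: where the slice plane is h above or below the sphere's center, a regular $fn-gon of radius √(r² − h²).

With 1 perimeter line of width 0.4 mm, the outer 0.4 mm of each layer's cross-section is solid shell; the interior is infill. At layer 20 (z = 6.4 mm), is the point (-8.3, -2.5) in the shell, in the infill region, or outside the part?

At z = 6.4 mm: the r=5.5 sphere slices to a regular 12-gon of circumradius 5.426 (√(r²−h²) with h=0.9 from center). Overall, the cross-section is a single solid region. The nearest boundary edge runs (-5.43, 0.00)→(-4.70, -2.71); distance from the point to it = 3.42 mm. The point is not inside any of the regions above, so it lies outside the cross-section (3.42 mm from the nearest boundary).

outside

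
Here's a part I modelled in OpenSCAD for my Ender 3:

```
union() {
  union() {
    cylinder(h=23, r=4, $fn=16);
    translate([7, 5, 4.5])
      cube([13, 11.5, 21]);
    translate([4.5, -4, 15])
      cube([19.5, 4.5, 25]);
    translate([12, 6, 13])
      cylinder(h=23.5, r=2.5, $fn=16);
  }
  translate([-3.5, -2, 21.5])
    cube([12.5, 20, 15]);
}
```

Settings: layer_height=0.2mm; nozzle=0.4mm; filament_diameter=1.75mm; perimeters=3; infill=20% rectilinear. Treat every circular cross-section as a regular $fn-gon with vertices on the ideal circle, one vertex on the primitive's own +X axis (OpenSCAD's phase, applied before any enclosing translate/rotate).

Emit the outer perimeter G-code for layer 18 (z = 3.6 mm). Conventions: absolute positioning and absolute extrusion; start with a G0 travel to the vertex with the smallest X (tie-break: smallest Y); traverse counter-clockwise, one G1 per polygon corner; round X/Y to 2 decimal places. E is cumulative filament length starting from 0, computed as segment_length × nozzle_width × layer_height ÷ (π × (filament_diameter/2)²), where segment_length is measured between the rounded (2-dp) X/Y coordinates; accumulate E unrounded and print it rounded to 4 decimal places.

G0 X-4.00 Y0.00 Z3.60
G1 X-3.70 Y-1.53 E0.0519
G1 X-2.83 Y-2.83 E0.1039
G1 X-1.53 Y-3.70 E0.1559
G1 X0.00 Y-4.00 E0.2078
G1 X1.53 Y-3.70 E0.2596
G1 X2.83 Y-2.83 E0.3117
G1 X3.70 Y-1.53 E0.3637
G1 X4.00 Y0.00 E0.4155
G1 X3.70 Y1.53 E0.4674
G1 X2.83 Y2.83 E0.5194
G1 X1.53 Y3.70 E0.5714
G1 X0.00 Y4.00 E0.6233
G1 X-1.53 Y3.70 E0.6752
G1 X-2.83 Y2.83 E0.7272
G1 X-3.70 Y1.53 E0.7792
G1 X-4.00 Y0.00 E0.8311

At z = 3.6 mm: the r=4 cylinder contributes a regular 16-gon of circumradius 4; the cube at (7, 5) does not reach this height (z outside [4.5, 25.5]); the cube at (4.5, -4) is absent (z outside [15, 40]); the cylinder at (12, 6) is not intersected at this z (z outside [13, 36.5]); Combining (union): only the r=4 cylinder is present, so the union is just that shape — 1 connected region; the cube at (-3.5, -2) is not intersected at this z (z outside [21.5, 36.5]); Taking the union: only the result so far is present, so the union is just that shape — 1 connected region. The outline is a single polygon with 16 vertices. Extrusion per mm of travel: 0.4 × 0.2 / (π × 0.875²) = 0.033260. Accumulating E over each segment gives final E = 0.8311.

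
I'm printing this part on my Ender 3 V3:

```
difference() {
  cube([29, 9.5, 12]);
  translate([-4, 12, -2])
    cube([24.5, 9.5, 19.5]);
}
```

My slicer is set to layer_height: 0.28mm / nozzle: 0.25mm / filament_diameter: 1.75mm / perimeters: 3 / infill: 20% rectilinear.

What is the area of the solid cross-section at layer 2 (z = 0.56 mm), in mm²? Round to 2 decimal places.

275.50 mm²

At z = 0.56 mm: the cube is present — its section is the full 29×9.5 rectangle (area 275.50 mm²); the 24.5×9.5 cube at (-4, 12) contributes its full rectangle (area 232.75 mm²); Taking the first minus the rest: starting from the 29×9.5 cube (275.50 mm²), the 24.5×9.5 cube at (-4, 12) misses the remaining region (no effect) — area = 275.50 mm². Overall, the cross-section is a single solid region. Net area = 275.50 mm².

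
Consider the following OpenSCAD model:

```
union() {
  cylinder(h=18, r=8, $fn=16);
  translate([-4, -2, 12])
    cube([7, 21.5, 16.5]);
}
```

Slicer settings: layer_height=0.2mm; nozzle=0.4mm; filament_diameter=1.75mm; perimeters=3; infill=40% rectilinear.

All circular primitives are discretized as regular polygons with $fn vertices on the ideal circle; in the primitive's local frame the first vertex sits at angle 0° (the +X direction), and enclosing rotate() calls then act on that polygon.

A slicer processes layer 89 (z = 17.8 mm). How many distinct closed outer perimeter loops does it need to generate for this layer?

1

At z = 17.8 mm: the r=8 cylinder contributes a regular 16-gon of circumradius 8; the cube at (-4, -2) is present — its section is the full 7×21.5 rectangle; Merging all regions: the regions partially overlap (shared area 67.31 mm²), so overlapping operands fuse into one piece — 1 connected region. The result has 1 disconnected region.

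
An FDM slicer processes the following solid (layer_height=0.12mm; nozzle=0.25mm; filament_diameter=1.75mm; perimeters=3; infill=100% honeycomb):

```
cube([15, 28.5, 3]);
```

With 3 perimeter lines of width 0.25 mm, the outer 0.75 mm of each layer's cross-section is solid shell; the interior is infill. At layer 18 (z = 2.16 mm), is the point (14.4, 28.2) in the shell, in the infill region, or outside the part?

shell

At z = 2.16 mm: the cube (footprint 15×28.5) is included at this height. Overall, the cross-section is a single solid region. The nearest boundary edge runs (15.00, 28.50)→(0.00, 28.50); distance from the point to it = 0.30 mm. The point is inside the cross-section, 0.30 mm from the nearest boundary — within the 0.75 mm shell band (3 × 0.25).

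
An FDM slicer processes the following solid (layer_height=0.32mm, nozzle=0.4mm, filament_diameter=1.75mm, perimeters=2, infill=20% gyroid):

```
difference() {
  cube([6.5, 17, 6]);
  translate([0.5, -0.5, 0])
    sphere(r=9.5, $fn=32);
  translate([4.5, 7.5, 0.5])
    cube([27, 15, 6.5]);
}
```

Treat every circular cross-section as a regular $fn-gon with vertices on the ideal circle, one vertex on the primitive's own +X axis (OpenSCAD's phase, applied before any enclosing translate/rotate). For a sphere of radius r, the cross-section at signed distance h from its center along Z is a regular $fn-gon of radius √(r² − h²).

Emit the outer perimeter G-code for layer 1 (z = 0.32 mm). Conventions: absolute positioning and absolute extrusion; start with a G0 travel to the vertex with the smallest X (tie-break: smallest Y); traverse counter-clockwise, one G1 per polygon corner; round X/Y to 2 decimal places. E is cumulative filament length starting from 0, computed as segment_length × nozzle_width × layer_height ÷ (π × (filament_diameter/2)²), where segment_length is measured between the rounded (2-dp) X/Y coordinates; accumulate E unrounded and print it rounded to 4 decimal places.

At z = 0.32 mm: the cube (footprint 6.5×17) is included at this height; the r=9.5 sphere at (0.5, -0.5) slices to a regular 32-gon of circumradius 9.495 (√(r²−h²) with h=0.32 from center); the cube at (4.5, 7.5) is not intersected at this z (z outside [0.5, 7]); Subtracting the remaining from the first: starting from the 6.5×17 cube, the r=9.5 sphere at (0.5, -0.5) partially overlaps it — only the 54.20 mm² overlap (of its 281.39 mm²) is removed, clipping the outline — 1 connected region. The outline is a single polygon with 8 vertices. Extrusion per mm of travel: 0.4 × 0.32 / (π × 0.875²) = 0.053216. Accumulating E over each segment gives final E = 1.6907.

G0 X0.00 Y8.95 Z0.32
G1 X0.50 Y8.99 E0.0267
G1 X2.35 Y8.81 E0.1256
G1 X4.13 Y8.27 E0.2246
G1 X5.77 Y7.39 E0.3236
G1 X6.50 Y6.80 E0.3736
G1 X6.50 Y17.00 E0.9164
G1 X0.00 Y17.00 E1.2623
G1 X0.00 Y8.95 E1.6907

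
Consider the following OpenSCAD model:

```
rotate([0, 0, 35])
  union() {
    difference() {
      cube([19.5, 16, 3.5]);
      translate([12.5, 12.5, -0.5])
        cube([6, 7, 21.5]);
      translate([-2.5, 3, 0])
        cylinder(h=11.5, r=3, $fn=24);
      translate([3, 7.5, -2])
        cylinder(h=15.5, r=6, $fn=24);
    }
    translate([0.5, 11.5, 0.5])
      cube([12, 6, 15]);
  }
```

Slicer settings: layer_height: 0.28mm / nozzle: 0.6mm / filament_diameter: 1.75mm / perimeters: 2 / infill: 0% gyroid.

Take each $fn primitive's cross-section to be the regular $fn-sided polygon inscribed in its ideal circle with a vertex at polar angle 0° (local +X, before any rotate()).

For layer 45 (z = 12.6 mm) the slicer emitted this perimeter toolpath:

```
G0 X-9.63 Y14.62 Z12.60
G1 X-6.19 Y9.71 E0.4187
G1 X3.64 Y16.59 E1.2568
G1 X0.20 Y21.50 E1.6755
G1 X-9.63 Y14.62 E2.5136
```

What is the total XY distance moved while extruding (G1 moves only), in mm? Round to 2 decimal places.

Sum the Euclidean lengths of each G1 segment: total = 35.99 mm.

35.99 mm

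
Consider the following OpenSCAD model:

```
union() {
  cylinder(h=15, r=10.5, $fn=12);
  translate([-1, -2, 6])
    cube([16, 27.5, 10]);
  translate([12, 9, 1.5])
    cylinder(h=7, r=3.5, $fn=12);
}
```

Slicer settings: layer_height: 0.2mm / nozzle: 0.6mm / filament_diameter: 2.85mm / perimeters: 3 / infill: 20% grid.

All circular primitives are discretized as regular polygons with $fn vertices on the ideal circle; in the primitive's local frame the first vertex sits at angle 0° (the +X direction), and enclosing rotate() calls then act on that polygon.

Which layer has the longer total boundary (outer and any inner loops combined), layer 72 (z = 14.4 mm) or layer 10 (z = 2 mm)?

layer 72 (z = 14.4 mm)

Layer 72 (z = 14.4): the r=10.5 cylinder gives a regular 12-gon of circumradius 10.5 (constant along its height) (perimeter = 2·12·10.500·sin(180°/12) = 65.22 mm); the cube at (-1, -2) (footprint 16×27.5) is included at this height (perimeter 87.00 mm); the cylinder at (12, 9) is not intersected at this z (z outside [1.5, 8.5]); Combining (union): the regions partially overlap (shared area 115.52 mm²), so the edge portions inside another operand are dropped and the merged outline is re-measured after clipping — boundary = 109.61 mm. So its perimeter = 109.61 mm. Layer 10 (z = 2): the r=10.5 cylinder contributes a regular 12-gon of circumradius 10.5 (perimeter = 2·12·10.500·sin(180°/12) = 65.22 mm); the cube at (-1, -2) is not intersected at this z (z outside [6, 16]); the cylinder at (12, 9): section is a regular 12-gon, circumradius r=3.5 (perimeter = 2·12·3.500·sin(180°/12) = 21.74 mm); Taking the union: the 2 present regions are separate (no shared area or edge), so areas and boundary lengths simply add and each stays a separate island — boundary = 86.96 mm. So its perimeter = 86.96 mm. Layer 72 is larger (109.61 vs 86.96 mm).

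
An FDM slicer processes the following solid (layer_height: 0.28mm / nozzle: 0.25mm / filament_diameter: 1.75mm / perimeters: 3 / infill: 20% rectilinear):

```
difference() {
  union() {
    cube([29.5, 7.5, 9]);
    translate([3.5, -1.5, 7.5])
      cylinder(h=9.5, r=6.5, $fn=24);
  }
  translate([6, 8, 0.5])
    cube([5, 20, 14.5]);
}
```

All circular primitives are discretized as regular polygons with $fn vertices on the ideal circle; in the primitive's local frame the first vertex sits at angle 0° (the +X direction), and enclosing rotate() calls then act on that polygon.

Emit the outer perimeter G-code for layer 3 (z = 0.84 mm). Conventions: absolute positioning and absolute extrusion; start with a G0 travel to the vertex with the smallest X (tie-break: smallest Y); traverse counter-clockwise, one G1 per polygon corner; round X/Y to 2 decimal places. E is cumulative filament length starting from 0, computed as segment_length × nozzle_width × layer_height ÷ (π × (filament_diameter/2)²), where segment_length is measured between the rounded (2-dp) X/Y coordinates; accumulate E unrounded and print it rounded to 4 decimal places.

At z = 0.84 mm: the 29.5×7.5 cube contributes its full rectangle; the cylinder at (3.5, -1.5) is absent (z outside [7.5, 17]); Combining (union): only the 29.5×7.5 cube is present, so the union is just that shape — 1 connected region; the cube at (6, 8) (footprint 5×20) is included at this height; After the difference (first − rest): starting from that combined region, the 5×20 cube at (6, 8) misses the remaining region (no effect) — 1 connected region. The outline is a single polygon with 4 vertices. Extrusion per mm of travel: 0.25 × 0.28 / (π × 0.875²) = 0.029103. Accumulating E over each segment gives final E = 2.1536.

G0 X0.00 Y0.00 Z0.84
G1 X29.50 Y0.00 E0.8585
G1 X29.50 Y7.50 E1.0768
G1 X0.00 Y7.50 E1.9353
G1 X0.00 Y0.00 E2.1536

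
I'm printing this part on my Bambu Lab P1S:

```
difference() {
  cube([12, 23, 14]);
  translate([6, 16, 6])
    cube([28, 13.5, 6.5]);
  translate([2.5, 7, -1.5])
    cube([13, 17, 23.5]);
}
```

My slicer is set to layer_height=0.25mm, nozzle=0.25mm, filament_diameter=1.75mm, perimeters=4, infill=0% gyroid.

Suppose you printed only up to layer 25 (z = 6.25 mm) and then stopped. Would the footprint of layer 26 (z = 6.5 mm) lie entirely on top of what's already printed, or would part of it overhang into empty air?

Compare the two slices. At z = 6.25: the cube is present — its section is the full 12×23 rectangle (area 276.00 mm²); the cube at (6, 16) (footprint 28×13.5) is included at this height (area 378.00 mm²); the cube at (2.5, 7) (footprint 13×17) is included at this height (area 221.00 mm²); Taking the first minus the rest: starting from the 12×23 cube (276.00 mm²), the 28×13.5 cube at (6, 16) partially overlaps it — only the 42.00 mm² overlap (of its 378.00 mm²) is removed, clipping the outline; the 13×17 cube at (2.5, 7) partially overlaps it — only the 110.00 mm² overlap (of its 221.00 mm²) is removed, clipping the outline — area = 124.00 mm². At z = 6.5: the cube (footprint 12×23) is included at this height (area 276.00 mm²); the cube at (6, 16) (footprint 28×13.5) is included at this height (area 378.00 mm²); the cube at (2.5, 7) is present — its section is the full 13×17 rectangle (area 221.00 mm²); Taking the first minus the rest: starting from the 12×23 cube (276.00 mm²), the 28×13.5 cube at (6, 16) partially overlaps it — only the 42.00 mm² overlap (of its 378.00 mm²) is removed, clipping the outline; the 13×17 cube at (2.5, 7) partially overlaps it — only the 110.00 mm² overlap (of its 221.00 mm²) is removed, clipping the outline — area = 124.00 mm². Checking containment: the cross-section at z = 6.5 is a subset of the cross-section at z = 6.25.

entirely on top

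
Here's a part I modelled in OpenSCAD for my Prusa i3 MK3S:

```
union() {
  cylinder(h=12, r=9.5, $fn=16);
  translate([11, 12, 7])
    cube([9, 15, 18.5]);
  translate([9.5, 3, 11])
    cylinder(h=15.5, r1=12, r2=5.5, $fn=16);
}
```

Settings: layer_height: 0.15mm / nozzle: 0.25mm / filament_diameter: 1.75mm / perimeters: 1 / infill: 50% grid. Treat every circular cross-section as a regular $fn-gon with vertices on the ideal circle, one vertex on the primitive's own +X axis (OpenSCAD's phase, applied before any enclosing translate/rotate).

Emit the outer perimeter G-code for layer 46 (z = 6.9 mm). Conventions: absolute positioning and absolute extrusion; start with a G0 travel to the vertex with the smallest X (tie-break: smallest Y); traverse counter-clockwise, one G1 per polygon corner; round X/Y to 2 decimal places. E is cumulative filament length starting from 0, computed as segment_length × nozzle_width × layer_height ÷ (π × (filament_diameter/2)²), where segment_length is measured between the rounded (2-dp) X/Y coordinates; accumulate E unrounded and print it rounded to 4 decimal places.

G0 X-9.50 Y0.00 Z6.90
G1 X-8.78 Y-3.64 E0.0578
G1 X-6.72 Y-6.72 E0.1156
G1 X-3.64 Y-8.78 E0.1734
G1 X0.00 Y-9.50 E0.2312
G1 X3.64 Y-8.78 E0.2891
G1 X6.72 Y-6.72 E0.3469
G1 X8.78 Y-3.64 E0.4046
G1 X9.50 Y0.00 E0.4625
G1 X8.78 Y3.64 E0.5203
G1 X6.72 Y6.72 E0.5781
G1 X3.64 Y8.78 E0.6359
G1 X0.00 Y9.50 E0.6937
G1 X-3.64 Y8.78 E0.7516
G1 X-6.72 Y6.72 E0.8093
G1 X-8.78 Y3.64 E0.8671
G1 X-9.50 Y0.00 E0.9250

At z = 6.9 mm: the cylinder: section is a regular 16-gon, circumradius r=9.5; the cube at (11, 12) does not reach this height (z outside [7, 25.5]); the cone at (9.5, 3) is absent (z outside [11, 26.5]); Taking the union: only the r=9.5 cylinder is present, so the union is just that shape — 1 connected region. The outline is a single polygon with 16 vertices. Extrusion per mm of travel: 0.25 × 0.15 / (π × 0.875²) = 0.015591. Accumulating E over each segment gives final E = 0.9250.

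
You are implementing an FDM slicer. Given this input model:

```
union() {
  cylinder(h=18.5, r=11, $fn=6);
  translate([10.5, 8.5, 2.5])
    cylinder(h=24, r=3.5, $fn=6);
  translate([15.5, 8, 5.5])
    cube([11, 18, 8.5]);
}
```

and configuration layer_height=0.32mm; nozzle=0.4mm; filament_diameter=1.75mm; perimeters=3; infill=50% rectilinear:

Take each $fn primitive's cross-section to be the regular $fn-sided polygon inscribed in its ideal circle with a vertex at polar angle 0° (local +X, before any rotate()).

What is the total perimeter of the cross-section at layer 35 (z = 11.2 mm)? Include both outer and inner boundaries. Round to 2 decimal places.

145.00 mm

At z = 11.2 mm: the cylinder: section is a regular 6-gon, circumradius r=11 (perimeter = 2·6·11.000·sin(180°/6) = 66.00 mm); the cylinder at (10.5, 8.5): section is a regular 6-gon, circumradius r=3.5 (perimeter = 2·6·3.500·sin(180°/6) = 21.00 mm); the 11×18 cube at (15.5, 8) contributes its full rectangle (perimeter 58.00 mm); Taking the union: the 3 present regions are separate (no shared area or edge), so areas and boundary lengths simply add and each stays a separate island — boundary = 145.00 mm. Overall, the cross-section has 3 separate islands. Total boundary length (outer) = 145.00 mm.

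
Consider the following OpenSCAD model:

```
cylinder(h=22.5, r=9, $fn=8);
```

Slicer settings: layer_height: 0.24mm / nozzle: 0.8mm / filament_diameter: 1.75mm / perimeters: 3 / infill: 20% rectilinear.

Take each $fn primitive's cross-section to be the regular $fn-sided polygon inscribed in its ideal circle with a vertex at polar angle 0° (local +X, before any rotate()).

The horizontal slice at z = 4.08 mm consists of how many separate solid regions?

1

At z = 4.08 mm: the r=9 cylinder contributes a regular 8-gon of circumradius 9. The result has 1 disconnected region.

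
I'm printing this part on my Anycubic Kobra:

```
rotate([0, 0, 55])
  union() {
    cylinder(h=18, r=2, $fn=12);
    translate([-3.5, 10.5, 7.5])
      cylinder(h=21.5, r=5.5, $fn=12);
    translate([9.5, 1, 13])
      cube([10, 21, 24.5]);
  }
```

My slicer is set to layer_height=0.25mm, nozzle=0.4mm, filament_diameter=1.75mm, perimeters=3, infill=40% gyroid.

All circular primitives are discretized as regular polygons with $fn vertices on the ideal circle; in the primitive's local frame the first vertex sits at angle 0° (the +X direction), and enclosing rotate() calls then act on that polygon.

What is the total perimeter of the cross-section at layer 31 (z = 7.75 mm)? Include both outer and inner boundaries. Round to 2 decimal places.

At z = 7.75 mm: the cylinder: section is a regular 12-gon, circumradius r=2 (perimeter = 2·12·2.000·sin(180°/12) = 12.42 mm); the r=5.5 cylinder at (-3.5, 10.5) contributes a regular 12-gon of circumradius 5.5 (perimeter = 2·12·5.500·sin(180°/12) = 34.16 mm); the cube at (9.5, 1) is not intersected at this z (z outside [13, 37.5]); Taking the union: the 2 present regions are separate (no shared area or edge), so areas and boundary lengths simply add and each stays a separate island — boundary = 46.59 mm; (rotated 55° about Z; rotation is an isometry so areas/perimeters/island counts are preserved). Overall, the cross-section has 2 separate islands. Total boundary length (outer) = 46.59 mm.

46.59 mm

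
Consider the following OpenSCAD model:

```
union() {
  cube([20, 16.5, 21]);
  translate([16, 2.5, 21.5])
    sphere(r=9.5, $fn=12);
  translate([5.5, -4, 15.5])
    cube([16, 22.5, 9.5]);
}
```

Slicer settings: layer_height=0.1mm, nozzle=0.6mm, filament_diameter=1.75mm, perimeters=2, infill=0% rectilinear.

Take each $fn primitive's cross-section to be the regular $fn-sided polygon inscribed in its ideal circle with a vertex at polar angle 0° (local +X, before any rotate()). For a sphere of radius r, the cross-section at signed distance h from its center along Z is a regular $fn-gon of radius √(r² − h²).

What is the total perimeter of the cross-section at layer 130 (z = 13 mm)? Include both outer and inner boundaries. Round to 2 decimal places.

74.19 mm

At z = 13 mm: the 20×16.5 cube contributes its full rectangle (perimeter 73.00 mm); the r=9.5 sphere at (16, 2.5) contributes a regular 12-gon of circumradius √(9.5²−8.5²) = 4.243 (perimeter = 2·12·4.243·sin(180°/12) = 26.35 mm); the cube at (5.5, -4) is absent (z outside [15.5, 25]); Merging all regions: the regions partially overlap (shared area 46.21 mm²), so the edge portions inside another operand are dropped and the merged outline is re-measured after clipping — boundary = 74.19 mm. Overall, the cross-section is a single solid region. Total boundary length (outer) = 74.19 mm.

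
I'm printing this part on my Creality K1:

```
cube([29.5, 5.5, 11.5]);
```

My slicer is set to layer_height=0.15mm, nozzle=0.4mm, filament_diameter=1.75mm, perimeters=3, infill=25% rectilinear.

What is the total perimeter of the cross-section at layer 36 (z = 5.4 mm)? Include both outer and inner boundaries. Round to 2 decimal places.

70.00 mm

At z = 5.4 mm: the 29.5×5.5 cube contributes its full rectangle (perimeter 70.00 mm). Overall, the cross-section is a single solid region. Total boundary length (outer) = 70.00 mm.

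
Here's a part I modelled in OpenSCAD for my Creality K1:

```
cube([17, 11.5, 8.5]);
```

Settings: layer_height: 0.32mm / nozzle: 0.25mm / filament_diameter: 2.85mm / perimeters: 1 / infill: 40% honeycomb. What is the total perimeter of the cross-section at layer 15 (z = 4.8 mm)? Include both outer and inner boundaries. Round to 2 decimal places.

57.00 mm

At z = 4.8 mm: the 17×11.5 cube contributes its full rectangle (perimeter 57.00 mm). Overall, the cross-section is a single solid region. Total boundary length (outer) = 57.00 mm.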